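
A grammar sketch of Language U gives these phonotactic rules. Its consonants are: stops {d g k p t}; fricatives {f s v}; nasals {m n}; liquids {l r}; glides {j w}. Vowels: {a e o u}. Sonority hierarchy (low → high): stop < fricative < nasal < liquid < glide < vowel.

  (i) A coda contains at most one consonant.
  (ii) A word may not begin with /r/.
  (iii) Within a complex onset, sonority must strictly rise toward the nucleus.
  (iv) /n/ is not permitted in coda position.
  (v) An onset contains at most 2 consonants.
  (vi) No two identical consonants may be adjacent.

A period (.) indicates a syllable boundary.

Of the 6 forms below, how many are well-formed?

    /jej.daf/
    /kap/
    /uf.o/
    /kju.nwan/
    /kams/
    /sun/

3

/jej.daf/ — σ1 onset /j/, coda /j/ ok; σ2 onset /d/, coda /f/ ok → well-formed
/kap/ — σ1 onset /k/, coda /p/ ok → well-formed
/uf.o/ — σ1 onset /∅/, coda /f/ ok; σ2 onset /∅/, coda /∅/ ok → well-formed
/kju.nwan/ — violates constraint (iv): syllable 2 coda contains /n/ → ill-formed
/kams/ — violates constraint (i): syllable 1 coda /ms/ has 2 consonants (> 1) → ill-formed
/sun/ — violates constraint (iv): syllable 1 coda contains /n/ → ill-formed
Well-formed: /jej.daf/, /kap/, /uf.o/ → 3.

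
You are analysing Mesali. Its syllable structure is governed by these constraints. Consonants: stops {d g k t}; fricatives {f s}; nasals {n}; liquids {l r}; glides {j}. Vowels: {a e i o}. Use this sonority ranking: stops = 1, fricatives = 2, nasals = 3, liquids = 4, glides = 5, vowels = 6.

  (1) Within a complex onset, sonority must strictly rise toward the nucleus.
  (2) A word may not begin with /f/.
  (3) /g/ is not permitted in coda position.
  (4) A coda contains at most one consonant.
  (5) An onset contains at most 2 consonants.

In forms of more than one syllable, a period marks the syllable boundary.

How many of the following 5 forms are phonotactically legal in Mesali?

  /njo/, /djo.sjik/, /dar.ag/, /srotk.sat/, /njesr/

2

/njo/ — σ1 onset /nj/ (3→5 rises), coda /∅/ ok → phonotactically legal
/djo.sjik/ — σ1 onset /dj/ (1→5 rises), coda /∅/ ok; σ2 onset /sj/ (2→5 rises), coda /k/ ok → phonotactically legal
/dar.ag/ — violates constraint 3: syllable 2 coda contains /g/ → phonotactically illegal
/srotk.sat/ — violates constraint 4: syllable 1 coda /tk/ has 2 consonants (> 1) → phonotactically illegal
/njesr/ — violates constraint 4: syllable 1 coda /sr/ has 2 consonants (> 1) → phonotactically illegal
Phonotactically legal: /njo/, /djo.sjik/ → 2.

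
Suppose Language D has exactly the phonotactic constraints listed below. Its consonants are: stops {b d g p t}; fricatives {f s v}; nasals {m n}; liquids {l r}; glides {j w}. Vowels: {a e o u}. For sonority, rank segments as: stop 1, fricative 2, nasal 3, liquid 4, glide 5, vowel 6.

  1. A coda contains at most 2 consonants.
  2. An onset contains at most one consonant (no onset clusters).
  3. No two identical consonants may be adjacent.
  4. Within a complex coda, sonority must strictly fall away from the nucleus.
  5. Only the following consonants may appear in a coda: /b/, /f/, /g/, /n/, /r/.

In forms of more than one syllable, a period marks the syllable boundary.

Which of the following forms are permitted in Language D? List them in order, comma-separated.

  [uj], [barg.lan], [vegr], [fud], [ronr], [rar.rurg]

[uj] — violates constraint 5: syllable 1 coda contains /j/, which is not a licensed coda consonant → not permitted
[barg.lan] — σ1 onset /b/, coda /rg/ (4→1 falls) ok; σ2 onset /l/, coda /n/ ok → permitted
[vegr] — violates constraint 4: syllable 1 coda /gr/: /g/ (stop, 1) → /r/ (liquid, 4) does not fall → not permitted
[fud] — violates constraint 5: syllable 1 coda contains /d/, which is not a licensed coda consonant → not permitted
[ronr] — violates constraint 4: syllable 1 coda /nr/: /n/ (nasal, 3) → /r/ (liquid, 4) does not fall → not permitted
[rar.rurg] — violates constraint 3: adjacent identical consonants /rr/ → not permitted

[barg.lan]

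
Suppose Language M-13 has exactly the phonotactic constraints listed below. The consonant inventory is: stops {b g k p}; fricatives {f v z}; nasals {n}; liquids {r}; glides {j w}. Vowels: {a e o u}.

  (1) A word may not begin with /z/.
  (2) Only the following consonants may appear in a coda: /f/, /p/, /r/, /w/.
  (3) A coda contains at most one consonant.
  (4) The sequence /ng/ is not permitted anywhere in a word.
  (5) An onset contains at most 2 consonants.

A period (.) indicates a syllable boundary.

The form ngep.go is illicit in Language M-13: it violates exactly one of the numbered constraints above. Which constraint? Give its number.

4

ngep.go: contains banned sequence /ng/.
This is a violation of constraint 4: "The sequence /ng/ is not permitted anywhere in a word."
The remaining constraints (1, 2, 3, 5) are satisfied.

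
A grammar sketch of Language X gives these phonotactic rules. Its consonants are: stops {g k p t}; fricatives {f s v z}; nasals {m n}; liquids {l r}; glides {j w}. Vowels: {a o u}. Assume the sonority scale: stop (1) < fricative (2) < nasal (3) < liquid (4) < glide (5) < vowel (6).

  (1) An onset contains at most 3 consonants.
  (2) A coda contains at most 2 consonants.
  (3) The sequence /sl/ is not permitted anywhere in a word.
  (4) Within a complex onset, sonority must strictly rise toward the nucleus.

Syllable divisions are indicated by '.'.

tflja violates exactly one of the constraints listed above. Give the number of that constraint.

tflja: syllable 1 onset /tflj/ has 4 consonants (> 3).
This is a violation of constraint 1: "An onset contains at most 3 consonants."
The remaining constraints (2, 3, 4) are satisfied.

1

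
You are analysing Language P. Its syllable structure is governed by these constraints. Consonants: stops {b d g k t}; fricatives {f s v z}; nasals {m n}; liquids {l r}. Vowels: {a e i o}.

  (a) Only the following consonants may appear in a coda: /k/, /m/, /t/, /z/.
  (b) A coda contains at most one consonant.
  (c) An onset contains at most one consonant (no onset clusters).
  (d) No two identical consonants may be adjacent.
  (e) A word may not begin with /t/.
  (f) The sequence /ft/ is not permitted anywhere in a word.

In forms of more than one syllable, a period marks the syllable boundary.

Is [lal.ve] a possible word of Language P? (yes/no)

no

[lal.ve] — violates constraint (a): syllable 1 coda contains /l/, which is not a licensed coda consonant → ill-formed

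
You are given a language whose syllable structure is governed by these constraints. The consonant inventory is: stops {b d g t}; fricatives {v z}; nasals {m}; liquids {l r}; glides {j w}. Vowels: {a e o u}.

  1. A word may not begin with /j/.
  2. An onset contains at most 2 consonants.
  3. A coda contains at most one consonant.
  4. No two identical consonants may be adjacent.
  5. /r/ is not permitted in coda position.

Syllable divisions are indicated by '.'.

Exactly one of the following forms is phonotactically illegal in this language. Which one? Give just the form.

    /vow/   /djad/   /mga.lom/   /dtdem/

/vow/ — σ1 onset /v/, coda /w/ ok → phonotactically legal
/djad/ — σ1 onset /dj/ (2C), coda /d/ ok → phonotactically legal
/mga.lom/ — σ1 onset /mg/ (2C), coda /∅/ ok; σ2 onset /l/, coda /m/ ok → phonotactically legal
/dtdem/ — violates constraint 2: syllable 1 onset /dtd/ has 3 consonants (> 2) → phonotactically illegal

/dtdem/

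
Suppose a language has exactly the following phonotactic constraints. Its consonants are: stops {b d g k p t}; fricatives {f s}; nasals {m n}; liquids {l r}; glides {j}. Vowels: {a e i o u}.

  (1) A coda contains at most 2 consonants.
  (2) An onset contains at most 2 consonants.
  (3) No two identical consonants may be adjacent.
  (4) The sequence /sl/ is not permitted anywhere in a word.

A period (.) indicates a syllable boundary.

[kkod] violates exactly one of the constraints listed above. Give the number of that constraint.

3

[kkod]: adjacent identical consonants /kk/.
This is a violation of constraint 3: "No two identical consonants may be adjacent."
The remaining constraints (1, 2, 4) are satisfied.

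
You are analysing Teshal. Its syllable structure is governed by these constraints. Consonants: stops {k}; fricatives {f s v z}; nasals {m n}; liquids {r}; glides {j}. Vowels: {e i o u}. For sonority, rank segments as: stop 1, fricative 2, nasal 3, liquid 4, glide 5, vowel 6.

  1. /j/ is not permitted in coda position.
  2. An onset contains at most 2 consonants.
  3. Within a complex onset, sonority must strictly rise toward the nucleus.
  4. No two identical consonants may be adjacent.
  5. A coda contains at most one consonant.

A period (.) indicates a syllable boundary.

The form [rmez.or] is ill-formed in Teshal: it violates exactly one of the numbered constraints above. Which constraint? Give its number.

3

[rmez.or]: syllable 1 onset /rm/: /r/ (liquid, 4) → /m/ (nasal, 3) does not rise.
This is a violation of constraint 3: "Within a complex onset, sonority must strictly rise toward the nucleus."
The remaining constraints (1, 2, 4, 5) are satisfied.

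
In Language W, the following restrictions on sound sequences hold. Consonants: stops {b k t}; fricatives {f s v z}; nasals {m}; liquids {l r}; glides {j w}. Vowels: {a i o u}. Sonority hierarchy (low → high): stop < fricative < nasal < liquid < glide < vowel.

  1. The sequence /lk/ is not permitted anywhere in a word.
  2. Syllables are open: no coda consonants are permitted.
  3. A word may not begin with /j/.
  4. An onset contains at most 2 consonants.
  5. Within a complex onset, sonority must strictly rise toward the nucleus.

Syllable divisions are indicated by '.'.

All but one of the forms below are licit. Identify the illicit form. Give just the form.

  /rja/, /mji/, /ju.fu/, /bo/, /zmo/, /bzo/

/rja/ — σ1 onset /rj/ (4→5 rises), coda /∅/ ok → licit
/mji/ — σ1 onset /mj/ (3→5 rises), coda /∅/ ok → licit
/ju.fu/ — violates constraint 3: word begins with /j/ → illicit
/bo/ — σ1 onset /b/, coda /∅/ ok → licit
/zmo/ — σ1 onset /zm/ (2→3 rises), coda /∅/ ok → licit
/bzo/ — σ1 onset /bz/ (1→2 rises), coda /∅/ ok → licit

/ju.fu/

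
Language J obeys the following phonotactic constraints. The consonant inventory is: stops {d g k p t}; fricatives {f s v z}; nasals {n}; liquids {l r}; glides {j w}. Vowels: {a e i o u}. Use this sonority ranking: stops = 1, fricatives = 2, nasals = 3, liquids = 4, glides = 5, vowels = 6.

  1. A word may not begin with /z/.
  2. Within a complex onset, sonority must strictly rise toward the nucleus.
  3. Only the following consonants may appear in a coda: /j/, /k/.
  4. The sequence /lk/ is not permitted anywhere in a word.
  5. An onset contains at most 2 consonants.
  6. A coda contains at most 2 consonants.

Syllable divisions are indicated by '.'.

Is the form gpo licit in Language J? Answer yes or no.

no

gpo — violates constraint 2: syllable 1 onset /gp/: /g/ (stop, 1) → /p/ (stop, 1) does not rise → illicit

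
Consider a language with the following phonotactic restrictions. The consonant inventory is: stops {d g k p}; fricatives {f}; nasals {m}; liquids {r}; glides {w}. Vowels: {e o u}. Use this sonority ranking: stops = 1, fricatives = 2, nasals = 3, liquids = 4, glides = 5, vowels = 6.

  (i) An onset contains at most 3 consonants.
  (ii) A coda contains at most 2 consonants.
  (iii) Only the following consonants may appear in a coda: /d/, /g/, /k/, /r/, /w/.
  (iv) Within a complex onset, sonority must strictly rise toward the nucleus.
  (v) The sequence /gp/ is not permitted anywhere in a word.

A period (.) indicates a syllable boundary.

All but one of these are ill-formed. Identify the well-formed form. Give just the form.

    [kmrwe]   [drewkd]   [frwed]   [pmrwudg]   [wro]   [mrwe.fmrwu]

[kmrwe] — violates constraint (i): syllable 1 onset /kmrw/ has 4 consonants (> 3) → ill-formed
[drewkd] — violates constraint (ii): syllable 1 coda /wkd/ has 3 consonants (> 2) → ill-formed
[frwed] — σ1 onset /frw/ (2→4→5 rises), coda /d/ ok → well-formed
[pmrwudg] — violates constraint (i): syllable 1 onset /pmrw/ has 4 consonants (> 3) → ill-formed
[wro] — violates constraint (iv): syllable 1 onset /wr/: /w/ (glide, 5) → /r/ (liquid, 4) does not rise → ill-formed
[mrwe.fmrwu] — violates constraint (i): syllable 2 onset /fmrw/ has 4 consonants (> 3) → ill-formed

[frwed]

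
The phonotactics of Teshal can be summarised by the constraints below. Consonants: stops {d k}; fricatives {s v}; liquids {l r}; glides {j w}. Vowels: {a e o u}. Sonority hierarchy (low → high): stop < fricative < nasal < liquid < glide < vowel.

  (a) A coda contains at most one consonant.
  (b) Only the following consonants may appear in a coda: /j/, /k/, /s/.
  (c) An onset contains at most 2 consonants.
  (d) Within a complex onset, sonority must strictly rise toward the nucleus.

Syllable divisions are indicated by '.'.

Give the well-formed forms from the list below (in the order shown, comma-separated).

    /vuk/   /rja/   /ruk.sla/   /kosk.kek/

/vuk/ — σ1 onset /v/, coda /k/ ok → well-formed
/rja/ — σ1 onset /rj/ (4→5 rises), coda /∅/ ok → well-formed
/ruk.sla/ — σ1 onset /r/, coda /k/ ok; σ2 onset /sl/ (2→4 rises), coda /∅/ ok → well-formed
/kosk.kek/ — violates constraint (a): syllable 1 coda /sk/ has 2 consonants (> 1) → ill-formed

/vuk/, /rja/, /ruk.sla/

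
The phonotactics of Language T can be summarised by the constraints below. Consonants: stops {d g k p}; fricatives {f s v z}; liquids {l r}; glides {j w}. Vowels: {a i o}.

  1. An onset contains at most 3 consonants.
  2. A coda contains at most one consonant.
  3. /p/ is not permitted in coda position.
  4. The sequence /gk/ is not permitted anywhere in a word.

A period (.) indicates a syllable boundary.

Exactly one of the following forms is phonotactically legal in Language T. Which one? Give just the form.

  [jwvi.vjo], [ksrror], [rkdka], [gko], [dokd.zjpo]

[jwvi.vjo]

[jwvi.vjo] — σ1 onset /jwv/ (3C), coda /∅/ ok; σ2 onset /vj/ (2C), coda /∅/ ok → phonotactically legal
[ksrror] — violates constraint 1: syllable 1 onset /ksrr/ has 4 consonants (> 3) → phonotactically illegal
[rkdka] — violates constraint 1: syllable 1 onset /rkdk/ has 4 consonants (> 3) → phonotactically illegal
[gko] — violates constraint 4: contains banned sequence /gk/ → phonotactically illegal
[dokd.zjpo] — violates constraint 2: syllable 1 coda /kd/ has 2 consonants (> 1) → phonotactically illegal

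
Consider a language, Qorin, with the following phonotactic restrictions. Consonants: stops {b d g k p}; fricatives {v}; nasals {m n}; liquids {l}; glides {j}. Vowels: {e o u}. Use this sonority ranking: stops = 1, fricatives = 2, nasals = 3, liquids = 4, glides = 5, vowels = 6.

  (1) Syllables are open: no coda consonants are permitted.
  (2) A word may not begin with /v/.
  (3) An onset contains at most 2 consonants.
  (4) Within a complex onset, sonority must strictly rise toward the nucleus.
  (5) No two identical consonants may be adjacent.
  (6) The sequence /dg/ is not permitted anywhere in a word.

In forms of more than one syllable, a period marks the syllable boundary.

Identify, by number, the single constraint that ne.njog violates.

1

ne.njog: syllable 2 coda /g/ has 1 consonant (> 0).
This is a violation of constraint 1: "Syllables are open: no coda consonants are permitted."
The remaining constraints (2, 3, 4, 5, 6) are satisfied.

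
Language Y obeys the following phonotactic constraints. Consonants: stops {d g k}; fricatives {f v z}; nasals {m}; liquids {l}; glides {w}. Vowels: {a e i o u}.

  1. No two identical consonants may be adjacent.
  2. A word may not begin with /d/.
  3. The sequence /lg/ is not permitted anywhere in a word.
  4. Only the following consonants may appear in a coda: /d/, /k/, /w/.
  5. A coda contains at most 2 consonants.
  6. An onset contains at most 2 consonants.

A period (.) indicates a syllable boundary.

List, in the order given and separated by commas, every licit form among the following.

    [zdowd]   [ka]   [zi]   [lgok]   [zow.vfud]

[zdowd] — σ1 onset /zd/ (2C), coda /wd/ (2C) ok → licit
[ka] — σ1 onset /k/, coda /∅/ ok → licit
[zi] — σ1 onset /z/, coda /∅/ ok → licit
[lgok] — violates constraint 3: contains banned sequence /lg/ → illicit
[zow.vfud] — σ1 onset /z/, coda /w/ ok; σ2 onset /vf/ (2C), coda /d/ ok → licit

[zdowd], [ka], [zi], [zow.vfud]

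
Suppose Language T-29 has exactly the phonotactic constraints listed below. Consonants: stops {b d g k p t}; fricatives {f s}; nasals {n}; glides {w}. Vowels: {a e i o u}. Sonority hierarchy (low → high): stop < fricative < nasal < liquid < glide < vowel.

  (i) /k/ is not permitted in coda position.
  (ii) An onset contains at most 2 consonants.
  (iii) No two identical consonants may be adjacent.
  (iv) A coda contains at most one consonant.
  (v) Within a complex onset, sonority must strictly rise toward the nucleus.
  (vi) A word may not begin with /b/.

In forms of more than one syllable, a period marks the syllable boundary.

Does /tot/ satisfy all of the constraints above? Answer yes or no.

yes

/tot/ — σ1 onset /t/, coda /t/ ok → licit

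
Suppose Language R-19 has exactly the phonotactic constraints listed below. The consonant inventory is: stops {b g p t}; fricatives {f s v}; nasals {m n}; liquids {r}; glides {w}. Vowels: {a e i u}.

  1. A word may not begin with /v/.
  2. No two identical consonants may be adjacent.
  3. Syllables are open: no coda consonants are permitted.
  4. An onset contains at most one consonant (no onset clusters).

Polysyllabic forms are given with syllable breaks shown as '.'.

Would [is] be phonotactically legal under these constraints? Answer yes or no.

no

[is] — violates constraint 3: syllable 1 coda /s/ has 1 consonant (> 0) → phonotactically illegal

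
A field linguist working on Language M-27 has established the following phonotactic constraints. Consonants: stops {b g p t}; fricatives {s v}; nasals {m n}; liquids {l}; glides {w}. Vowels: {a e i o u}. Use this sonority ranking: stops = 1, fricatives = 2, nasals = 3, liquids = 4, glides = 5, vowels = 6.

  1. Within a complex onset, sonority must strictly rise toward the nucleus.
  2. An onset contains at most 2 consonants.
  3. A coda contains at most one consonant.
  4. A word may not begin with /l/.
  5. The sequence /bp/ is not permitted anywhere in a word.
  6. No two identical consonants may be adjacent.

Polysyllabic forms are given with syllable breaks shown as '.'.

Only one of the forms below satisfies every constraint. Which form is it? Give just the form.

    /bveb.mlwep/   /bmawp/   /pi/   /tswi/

/pi/

/bveb.mlwep/ — violates constraint 2: syllable 2 onset /mlw/ has 3 consonants (> 2) → phonotactically illegal
/bmawp/ — violates constraint 3: syllable 1 coda /wp/ has 2 consonants (> 1) → phonotactically illegal
/pi/ — σ1 onset /p/, coda /∅/ ok → phonotactically legal
/tswi/ — violates constraint 2: syllable 1 onset /tsw/ has 3 consonants (> 2) → phonotactically illegal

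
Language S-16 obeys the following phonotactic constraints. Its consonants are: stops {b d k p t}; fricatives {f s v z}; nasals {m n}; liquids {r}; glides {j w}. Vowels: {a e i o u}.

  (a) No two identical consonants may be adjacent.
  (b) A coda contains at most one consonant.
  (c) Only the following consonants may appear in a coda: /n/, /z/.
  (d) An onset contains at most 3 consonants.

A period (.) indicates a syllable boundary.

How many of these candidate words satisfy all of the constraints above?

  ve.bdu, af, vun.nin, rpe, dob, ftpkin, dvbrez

2

ve.bdu — σ1 onset /v/, coda /∅/ ok; σ2 onset /bd/ (2C), coda /∅/ ok → well-formed
af — violates constraint (c): syllable 1 coda contains /f/, which is not a licensed coda consonant → ill-formed
vun.nin — violates constraint (a): adjacent identical consonants /nn/ → ill-formed
rpe — σ1 onset /rp/ (2C), coda /∅/ ok → well-formed
dob — violates constraint (c): syllable 1 coda contains /b/, which is not a licensed coda consonant → ill-formed
ftpkin — violates constraint (d): syllable 1 onset /ftpk/ has 4 consonants (> 3) → ill-formed
dvbrez — violates constraint (d): syllable 1 onset /dvbr/ has 4 consonants (> 3) → ill-formed
Well-formed: ve.bdu, rpe → 2.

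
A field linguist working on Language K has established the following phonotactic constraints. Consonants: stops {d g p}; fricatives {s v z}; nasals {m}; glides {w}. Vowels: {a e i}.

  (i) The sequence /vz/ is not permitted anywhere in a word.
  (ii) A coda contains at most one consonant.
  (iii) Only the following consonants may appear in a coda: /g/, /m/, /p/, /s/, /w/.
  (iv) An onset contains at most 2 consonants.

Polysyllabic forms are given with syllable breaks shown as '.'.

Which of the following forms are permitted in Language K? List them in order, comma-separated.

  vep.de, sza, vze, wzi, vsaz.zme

vep.de, sza, wzi

vep.de — σ1 onset /v/, coda /p/ ok; σ2 onset /d/, coda /∅/ ok → permitted
sza — σ1 onset /sz/ (2C), coda /∅/ ok → permitted
vze — violates constraint (i): contains banned sequence /vz/ → not permitted
wzi — σ1 onset /wz/ (2C), coda /∅/ ok → permitted
vsaz.zme — violates constraint (iii): syllable 1 coda contains /z/, which is not a licensed coda consonant → not permitted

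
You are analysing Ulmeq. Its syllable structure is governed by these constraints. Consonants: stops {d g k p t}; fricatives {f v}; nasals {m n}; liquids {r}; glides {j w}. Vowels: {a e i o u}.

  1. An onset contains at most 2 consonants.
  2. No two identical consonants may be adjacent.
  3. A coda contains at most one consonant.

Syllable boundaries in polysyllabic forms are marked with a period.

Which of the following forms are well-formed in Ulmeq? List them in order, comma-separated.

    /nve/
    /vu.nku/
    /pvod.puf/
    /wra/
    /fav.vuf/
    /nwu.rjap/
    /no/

/nve/, /vu.nku/, /pvod.puf/, /wra/, /nwu.rjap/, /no/

/nve/ — σ1 onset /nv/ (2C), coda /∅/ ok → well-formed
/vu.nku/ — σ1 onset /v/, coda /∅/ ok; σ2 onset /nk/ (2C), coda /∅/ ok → well-formed
/pvod.puf/ — σ1 onset /pv/ (2C), coda /d/ ok; σ2 onset /p/, coda /f/ ok → well-formed
/wra/ — σ1 onset /wr/ (2C), coda /∅/ ok → well-formed
/fav.vuf/ — violates constraint 2: adjacent identical consonants /vv/ → ill-formed
/nwu.rjap/ — σ1 onset /nw/ (2C), coda /∅/ ok; σ2 onset /rj/ (2C), coda /p/ ok → well-formed
/no/ — σ1 onset /n/, coda /∅/ ok → well-formed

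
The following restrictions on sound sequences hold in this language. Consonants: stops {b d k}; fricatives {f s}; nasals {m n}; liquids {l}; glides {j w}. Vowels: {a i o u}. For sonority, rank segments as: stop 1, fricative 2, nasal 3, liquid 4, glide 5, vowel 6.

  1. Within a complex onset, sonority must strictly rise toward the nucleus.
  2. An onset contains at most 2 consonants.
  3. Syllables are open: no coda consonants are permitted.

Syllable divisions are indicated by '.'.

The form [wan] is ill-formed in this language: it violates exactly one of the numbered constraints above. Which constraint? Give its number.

3

[wan]: syllable 1 coda /n/ has 1 consonant (> 0).
This is a violation of constraint 3: "Syllables are open: no coda consonants are permitted."
The remaining constraints (1, 2) are satisfied.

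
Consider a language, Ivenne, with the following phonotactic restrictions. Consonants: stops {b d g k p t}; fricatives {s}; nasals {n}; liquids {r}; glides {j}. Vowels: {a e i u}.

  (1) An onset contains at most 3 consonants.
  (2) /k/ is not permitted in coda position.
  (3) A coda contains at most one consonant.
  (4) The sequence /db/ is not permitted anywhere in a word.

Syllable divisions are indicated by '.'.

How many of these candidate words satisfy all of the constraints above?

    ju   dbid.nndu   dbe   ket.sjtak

ju — σ1 onset /j/, coda /∅/ ok → permitted
dbid.nndu — violates constraint 4: contains banned sequence /db/ → not permitted
dbe — violates constraint 4: contains banned sequence /db/ → not permitted
ket.sjtak — violates constraint 2: syllable 2 coda contains /k/ → not permitted
Permitted: ju → 1.

1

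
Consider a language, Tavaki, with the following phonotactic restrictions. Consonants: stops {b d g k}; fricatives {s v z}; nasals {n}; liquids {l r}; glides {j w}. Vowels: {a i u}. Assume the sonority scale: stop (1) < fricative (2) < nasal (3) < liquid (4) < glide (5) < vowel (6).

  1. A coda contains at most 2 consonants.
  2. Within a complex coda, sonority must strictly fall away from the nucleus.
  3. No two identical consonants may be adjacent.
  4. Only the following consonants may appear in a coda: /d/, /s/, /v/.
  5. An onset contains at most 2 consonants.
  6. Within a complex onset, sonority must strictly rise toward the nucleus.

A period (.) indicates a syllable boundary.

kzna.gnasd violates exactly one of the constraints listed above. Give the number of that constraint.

5

kzna.gnasd: syllable 1 onset /kzn/ has 3 consonants (> 2).
This is a violation of constraint 5: "An onset contains at most 2 consonants."
The remaining constraints (1, 2, 3, 4, 6) are satisfied.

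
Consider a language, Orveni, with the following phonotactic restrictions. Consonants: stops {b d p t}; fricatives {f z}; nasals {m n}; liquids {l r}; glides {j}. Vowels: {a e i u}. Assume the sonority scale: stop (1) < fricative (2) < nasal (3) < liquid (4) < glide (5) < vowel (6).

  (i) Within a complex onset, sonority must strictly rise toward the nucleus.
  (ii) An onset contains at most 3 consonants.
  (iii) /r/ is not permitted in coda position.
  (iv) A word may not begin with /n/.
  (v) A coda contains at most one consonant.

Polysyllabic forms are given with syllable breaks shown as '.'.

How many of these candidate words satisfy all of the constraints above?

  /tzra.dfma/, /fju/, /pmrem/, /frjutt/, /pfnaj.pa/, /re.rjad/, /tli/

6

/tzra.dfma/ — σ1 onset /tzr/ (1→2→4 rises), coda /∅/ ok; σ2 onset /dfm/ (1→2→3 rises), coda /∅/ ok → phonotactically legal
/fju/ — σ1 onset /fj/ (2→5 rises), coda /∅/ ok → phonotactically legal
/pmrem/ — σ1 onset /pmr/ (1→3→4 rises), coda /m/ ok → phonotactically legal
/frjutt/ — violates constraint (v): syllable 1 coda /tt/ has 2 consonants (> 1) → phonotactically illegal
/pfnaj.pa/ — σ1 onset /pfn/ (1→2→3 rises), coda /j/ ok; σ2 onset /p/, coda /∅/ ok → phonotactically legal
/re.rjad/ — σ1 onset /r/, coda /∅/ ok; σ2 onset /rj/ (4→5 rises), coda /d/ ok → phonotactically legal
/tli/ — σ1 onset /tl/ (1→4 rises), coda /∅/ ok → phonotactically legal
Phonotactically legal: /tzra.dfma/, /fju/, /pmrem/, /pfnaj.pa/, /re.rjad/, /tli/ → 6.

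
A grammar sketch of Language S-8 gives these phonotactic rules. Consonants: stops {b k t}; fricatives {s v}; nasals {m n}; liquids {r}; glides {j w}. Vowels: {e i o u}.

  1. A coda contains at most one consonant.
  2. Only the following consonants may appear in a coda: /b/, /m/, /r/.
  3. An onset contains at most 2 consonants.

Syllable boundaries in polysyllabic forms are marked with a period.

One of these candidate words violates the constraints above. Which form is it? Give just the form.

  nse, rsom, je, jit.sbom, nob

jit.sbom

nse — σ1 onset /ns/ (2C), coda /∅/ ok → licit
rsom — σ1 onset /rs/ (2C), coda /m/ ok → licit
je — σ1 onset /j/, coda /∅/ ok → licit
jit.sbom — violates constraint 2: syllable 1 coda contains /t/, which is not a licensed coda consonant → illicit
nob — σ1 onset /n/, coda /b/ ok → licit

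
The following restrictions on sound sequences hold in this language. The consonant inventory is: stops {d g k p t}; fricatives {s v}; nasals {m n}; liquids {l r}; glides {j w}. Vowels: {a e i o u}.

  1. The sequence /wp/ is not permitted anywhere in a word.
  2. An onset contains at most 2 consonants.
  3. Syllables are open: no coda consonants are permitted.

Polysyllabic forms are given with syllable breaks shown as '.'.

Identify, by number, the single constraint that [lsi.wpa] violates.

1

[lsi.wpa]: contains banned sequence /wp/.
This is a violation of constraint 1: "The sequence /wp/ is not permitted anywhere in a word."
The remaining constraints (2, 3) are satisfied.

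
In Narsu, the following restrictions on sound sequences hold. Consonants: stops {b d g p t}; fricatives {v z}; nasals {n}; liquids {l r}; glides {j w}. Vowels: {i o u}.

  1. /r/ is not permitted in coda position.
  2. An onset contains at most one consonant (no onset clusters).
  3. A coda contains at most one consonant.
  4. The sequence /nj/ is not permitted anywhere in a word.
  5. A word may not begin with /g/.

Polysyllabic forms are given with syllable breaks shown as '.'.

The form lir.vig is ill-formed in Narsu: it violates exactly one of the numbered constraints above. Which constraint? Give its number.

lir.vig: syllable 1 coda contains /r/.
This is a violation of constraint 1: "/r/ is not permitted in coda position."
The remaining constraints (2, 3, 4, 5) are satisfied.

1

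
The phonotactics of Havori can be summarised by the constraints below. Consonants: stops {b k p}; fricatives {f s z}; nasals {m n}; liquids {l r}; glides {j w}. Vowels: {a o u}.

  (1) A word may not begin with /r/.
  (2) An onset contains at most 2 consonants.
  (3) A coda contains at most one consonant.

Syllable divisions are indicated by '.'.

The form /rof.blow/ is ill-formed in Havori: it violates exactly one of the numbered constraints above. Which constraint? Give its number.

1

/rof.blow/: word begins with /r/.
This is a violation of constraint 1: "A word may not begin with /r/."
The remaining constraints (2, 3) are satisfied.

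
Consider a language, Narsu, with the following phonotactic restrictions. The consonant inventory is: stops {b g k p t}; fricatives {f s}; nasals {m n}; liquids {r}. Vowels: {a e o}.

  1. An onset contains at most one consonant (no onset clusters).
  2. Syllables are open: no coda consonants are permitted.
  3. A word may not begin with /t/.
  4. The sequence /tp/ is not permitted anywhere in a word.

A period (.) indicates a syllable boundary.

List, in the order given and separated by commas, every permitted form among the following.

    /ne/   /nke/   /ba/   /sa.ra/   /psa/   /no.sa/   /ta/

/ne/, /ba/, /sa.ra/, /no.sa/

/ne/ — σ1 onset /n/, coda /∅/ ok → permitted
/nke/ — violates constraint 1: syllable 1 onset /nk/ has 2 consonants (> 1) → not permitted
/ba/ — σ1 onset /b/, coda /∅/ ok → permitted
/sa.ra/ — σ1 onset /s/, coda /∅/ ok; σ2 onset /r/, coda /∅/ ok → permitted
/psa/ — violates constraint 1: syllable 1 onset /ps/ has 2 consonants (> 1) → not permitted
/no.sa/ — σ1 onset /n/, coda /∅/ ok; σ2 onset /s/, coda /∅/ ok → permitted
/ta/ — violates constraint 3: word begins with /t/ → not permitted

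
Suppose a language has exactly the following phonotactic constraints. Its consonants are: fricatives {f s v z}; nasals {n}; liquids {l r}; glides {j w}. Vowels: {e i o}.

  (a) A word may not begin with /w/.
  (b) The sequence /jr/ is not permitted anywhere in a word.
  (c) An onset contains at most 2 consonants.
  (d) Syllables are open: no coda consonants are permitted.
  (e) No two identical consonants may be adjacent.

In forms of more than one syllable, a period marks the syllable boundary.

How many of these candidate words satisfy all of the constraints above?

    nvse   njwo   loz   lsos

0

nvse — violates constraint (c): syllable 1 onset /nvs/ has 3 consonants (> 2) → ill-formed
njwo — violates constraint (c): syllable 1 onset /njw/ has 3 consonants (> 2) → ill-formed
loz — violates constraint (d): syllable 1 coda /z/ has 1 consonant (> 0) → ill-formed
lsos — violates constraint (d): syllable 1 coda /s/ has 1 consonant (> 0) → ill-formed
No form is well-formed → 0.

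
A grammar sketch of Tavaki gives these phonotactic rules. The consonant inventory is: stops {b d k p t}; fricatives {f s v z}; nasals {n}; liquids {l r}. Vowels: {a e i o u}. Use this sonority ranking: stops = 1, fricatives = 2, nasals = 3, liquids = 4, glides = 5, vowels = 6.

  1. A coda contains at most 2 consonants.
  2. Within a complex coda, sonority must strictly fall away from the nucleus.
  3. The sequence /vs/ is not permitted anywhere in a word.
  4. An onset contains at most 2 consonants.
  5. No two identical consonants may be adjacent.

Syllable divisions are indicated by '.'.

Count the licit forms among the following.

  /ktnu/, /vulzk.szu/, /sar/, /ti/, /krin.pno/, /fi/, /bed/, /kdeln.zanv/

6

/ktnu/ — violates constraint 4: syllable 1 onset /ktn/ has 3 consonants (> 2) → illicit
/vulzk.szu/ — violates constraint 1: syllable 1 coda /lzk/ has 3 consonants (> 2) → illicit
/sar/ — σ1 onset /s/, coda /r/ ok → licit
/ti/ — σ1 onset /t/, coda /∅/ ok → licit
/krin.pno/ — σ1 onset /kr/ (2C), coda /n/ ok; σ2 onset /pn/ (2C), coda /∅/ ok → licit
/fi/ — σ1 onset /f/, coda /∅/ ok → licit
/bed/ — σ1 onset /b/, coda /d/ ok → licit
/kdeln.zanv/ — σ1 onset /kd/ (2C), coda /ln/ (4→3 falls) ok; σ2 onset /z/, coda /nv/ (3→2 falls) ok → licit
Licit: /sar/, /ti/, /krin.pno/, /fi/, /bed/, /kdeln.zanv/ → 6.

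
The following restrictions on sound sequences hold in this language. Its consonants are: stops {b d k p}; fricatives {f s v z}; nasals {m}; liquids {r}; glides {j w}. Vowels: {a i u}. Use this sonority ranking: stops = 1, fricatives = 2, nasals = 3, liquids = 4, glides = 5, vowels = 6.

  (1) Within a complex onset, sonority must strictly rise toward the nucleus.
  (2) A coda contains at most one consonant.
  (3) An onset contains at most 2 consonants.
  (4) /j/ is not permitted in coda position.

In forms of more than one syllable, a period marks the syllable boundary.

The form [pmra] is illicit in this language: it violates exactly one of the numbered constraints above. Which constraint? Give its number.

3

[pmra]: syllable 1 onset /pmr/ has 3 consonants (> 2).
This is a violation of constraint 3: "An onset contains at most 2 consonants."
The remaining constraints (1, 2, 4) are satisfied.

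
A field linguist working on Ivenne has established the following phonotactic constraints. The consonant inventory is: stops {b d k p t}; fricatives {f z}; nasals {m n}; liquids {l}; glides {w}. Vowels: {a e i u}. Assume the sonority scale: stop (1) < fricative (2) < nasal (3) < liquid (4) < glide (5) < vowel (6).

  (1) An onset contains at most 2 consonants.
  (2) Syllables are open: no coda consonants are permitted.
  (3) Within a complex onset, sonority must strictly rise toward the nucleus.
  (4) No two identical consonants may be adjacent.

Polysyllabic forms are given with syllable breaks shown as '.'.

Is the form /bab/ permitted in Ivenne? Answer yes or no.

/bab/ — violates constraint 2: syllable 1 coda /b/ has 1 consonant (> 0) → not permitted

no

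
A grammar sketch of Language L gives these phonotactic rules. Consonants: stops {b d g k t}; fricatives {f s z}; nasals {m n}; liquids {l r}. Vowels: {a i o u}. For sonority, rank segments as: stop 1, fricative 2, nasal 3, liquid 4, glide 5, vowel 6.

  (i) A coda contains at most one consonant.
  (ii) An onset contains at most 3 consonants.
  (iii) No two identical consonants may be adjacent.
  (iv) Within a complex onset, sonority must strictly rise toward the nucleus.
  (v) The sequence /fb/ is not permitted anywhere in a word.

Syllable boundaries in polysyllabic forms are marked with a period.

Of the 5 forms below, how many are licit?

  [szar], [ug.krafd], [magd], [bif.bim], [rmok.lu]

[szar] — violates constraint (iv): syllable 1 onset /sz/: /s/ (fricative, 2) → /z/ (fricative, 2) does not rise → illicit
[ug.krafd] — violates constraint (i): syllable 2 coda /fd/ has 2 consonants (> 1) → illicit
[magd] — violates constraint (i): syllable 1 coda /gd/ has 2 consonants (> 1) → illicit
[bif.bim] — violates constraint (v): contains banned sequence /fb/ → illicit
[rmok.lu] — violates constraint (iv): syllable 1 onset /rm/: /r/ (liquid, 4) → /m/ (nasal, 3) does not rise → illicit
No form is licit → 0.

0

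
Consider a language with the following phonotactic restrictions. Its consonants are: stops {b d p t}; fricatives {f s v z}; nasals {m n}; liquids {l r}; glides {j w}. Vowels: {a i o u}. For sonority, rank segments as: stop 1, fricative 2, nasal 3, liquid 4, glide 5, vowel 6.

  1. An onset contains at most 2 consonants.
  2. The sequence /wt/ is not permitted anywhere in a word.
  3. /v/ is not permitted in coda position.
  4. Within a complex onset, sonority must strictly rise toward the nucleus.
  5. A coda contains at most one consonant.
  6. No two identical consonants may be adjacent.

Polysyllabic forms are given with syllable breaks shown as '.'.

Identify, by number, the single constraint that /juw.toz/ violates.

/juw.toz/: contains banned sequence /wt/.
This is a violation of constraint 2: "The sequence /wt/ is not permitted anywhere in a word."
The remaining constraints (1, 3, 4, 5, 6) are satisfied.

2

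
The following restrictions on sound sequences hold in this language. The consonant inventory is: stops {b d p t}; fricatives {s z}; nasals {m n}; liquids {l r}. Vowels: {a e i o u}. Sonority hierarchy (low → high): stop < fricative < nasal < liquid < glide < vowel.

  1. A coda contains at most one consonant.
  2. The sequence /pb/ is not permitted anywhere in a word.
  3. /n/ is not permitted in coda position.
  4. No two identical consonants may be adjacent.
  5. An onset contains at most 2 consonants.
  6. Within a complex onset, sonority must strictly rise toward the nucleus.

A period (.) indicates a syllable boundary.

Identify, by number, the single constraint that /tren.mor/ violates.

/tren.mor/: syllable 1 coda contains /n/.
This is a violation of constraint 3: "/n/ is not permitted in coda position."
The remaining constraints (1, 2, 4, 5, 6) are satisfied.

3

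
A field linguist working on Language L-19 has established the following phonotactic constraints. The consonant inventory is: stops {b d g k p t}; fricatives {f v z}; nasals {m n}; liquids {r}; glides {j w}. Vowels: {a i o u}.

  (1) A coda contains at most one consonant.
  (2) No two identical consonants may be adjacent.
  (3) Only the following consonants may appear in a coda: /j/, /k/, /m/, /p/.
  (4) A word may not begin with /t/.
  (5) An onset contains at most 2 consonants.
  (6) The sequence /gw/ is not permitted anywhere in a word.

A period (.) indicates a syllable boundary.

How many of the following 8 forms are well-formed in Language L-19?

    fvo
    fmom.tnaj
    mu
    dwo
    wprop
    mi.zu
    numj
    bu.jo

fvo — σ1 onset /fv/ (2C), coda /∅/ ok → well-formed
fmom.tnaj — σ1 onset /fm/ (2C), coda /m/ ok; σ2 onset /tn/ (2C), coda /j/ ok → well-formed
mu — σ1 onset /m/, coda /∅/ ok → well-formed
dwo — σ1 onset /dw/ (2C), coda /∅/ ok → well-formed
wprop — violates constraint 5: syllable 1 onset /wpr/ has 3 consonants (> 2) → ill-formed
mi.zu — σ1 onset /m/, coda /∅/ ok; σ2 onset /z/, coda /∅/ ok → well-formed
numj — violates constraint 1: syllable 1 coda /mj/ has 2 consonants (> 1) → ill-formed
bu.jo — σ1 onset /b/, coda /∅/ ok; σ2 onset /j/, coda /∅/ ok → well-formed
Well-formed: fvo, fmom.tnaj, mu, dwo, mi.zu, bu.jo → 6.

6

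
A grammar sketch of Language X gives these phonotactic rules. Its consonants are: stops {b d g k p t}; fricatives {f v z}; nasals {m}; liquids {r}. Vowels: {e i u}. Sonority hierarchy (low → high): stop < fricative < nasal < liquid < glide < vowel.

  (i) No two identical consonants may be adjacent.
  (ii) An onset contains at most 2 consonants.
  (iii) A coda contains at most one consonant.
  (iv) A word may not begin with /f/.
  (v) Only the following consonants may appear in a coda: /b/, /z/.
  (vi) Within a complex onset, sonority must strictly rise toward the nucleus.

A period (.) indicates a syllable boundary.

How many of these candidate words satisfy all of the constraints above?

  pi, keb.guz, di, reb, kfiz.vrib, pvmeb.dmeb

5

pi — σ1 onset /p/, coda /∅/ ok → phonotactically legal
keb.guz — σ1 onset /k/, coda /b/ ok; σ2 onset /g/, coda /z/ ok → phonotactically legal
di — σ1 onset /d/, coda /∅/ ok → phonotactically legal
reb — σ1 onset /r/, coda /b/ ok → phonotactically legal
kfiz.vrib — σ1 onset /kf/ (1→2 rises), coda /z/ ok; σ2 onset /vr/ (2→4 rises), coda /b/ ok → phonotactically legal
pvmeb.dmeb — violates constraint (ii): syllable 1 onset /pvm/ has 3 consonants (> 2) → phonotactically illegal
Phonotactically legal: pi, keb.guz, di, reb, kfiz.vrib → 5.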